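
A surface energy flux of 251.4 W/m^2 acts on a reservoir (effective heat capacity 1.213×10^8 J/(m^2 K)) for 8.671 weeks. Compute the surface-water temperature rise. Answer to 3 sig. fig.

Areal heat capacity C = 1.213×10^8 J/(m^2 K) (given).
Net heat input Q = F Δt = 251.4 × (8.671 weeks × 6.048×10^5 s/week) = 1.32×10^9 J/m².
ΔT = Q / C = 1.32×10^9 / 1.21×10^8 = 10.9 K.

10.9 K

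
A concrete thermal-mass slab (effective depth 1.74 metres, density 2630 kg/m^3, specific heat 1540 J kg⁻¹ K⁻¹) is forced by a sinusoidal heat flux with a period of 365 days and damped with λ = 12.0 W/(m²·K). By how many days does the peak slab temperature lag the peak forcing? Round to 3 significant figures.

Areal heat capacity C = ρ c_p D = 2630 × 1540 × 1.74 = 7.05×10^6 J m⁻² K⁻¹.
ω = 2π / 3.15×10^7 s = 1.99×10^-7 s⁻¹.
Phase lag φ = arctan(Cω/λ) = arctan(1.40/12.0) = 0.116 rad.
Time lag = φ / ω = 0.116 / 1.99×10^-7 = 5.85×10^5 s = 6.77 days.

6.77 days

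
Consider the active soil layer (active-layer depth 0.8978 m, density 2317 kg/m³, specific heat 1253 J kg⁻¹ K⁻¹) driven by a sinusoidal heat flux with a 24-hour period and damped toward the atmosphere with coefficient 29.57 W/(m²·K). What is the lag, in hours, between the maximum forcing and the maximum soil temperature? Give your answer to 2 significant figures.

5.4 hours

Areal heat capacity C = ρ c_p D = 2317 × 1253 × 0.8978 = 2.61×10^6 J/(m^2 K).
ω = 2π / 86400 s = 7.27×10^-5 s⁻¹.
Phase lag φ = arctan(Cω/λ) = arctan(190/29.57) = 1.42 rad.
Time lag = φ / ω = 1.42 / 7.27×10^-5 = 19500 s = 5.41 hours.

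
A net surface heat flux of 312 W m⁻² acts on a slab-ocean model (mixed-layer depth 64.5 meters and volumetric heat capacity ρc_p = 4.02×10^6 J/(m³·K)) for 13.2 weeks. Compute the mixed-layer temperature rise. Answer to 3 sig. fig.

Areal heat capacity C = ρc_p × D = 4.02×10^6 × 64.5 = 2.59×10^8 J/(m^2 K).
Net heat input Q = F Δt = 312 × (13.2 weeks × 6.048×10^5 s/week) = 2.49×10^9 J/m².
ΔT = Q / C = 2.49×10^9 / 2.59×10^8 = 9.61 K.

9.61 K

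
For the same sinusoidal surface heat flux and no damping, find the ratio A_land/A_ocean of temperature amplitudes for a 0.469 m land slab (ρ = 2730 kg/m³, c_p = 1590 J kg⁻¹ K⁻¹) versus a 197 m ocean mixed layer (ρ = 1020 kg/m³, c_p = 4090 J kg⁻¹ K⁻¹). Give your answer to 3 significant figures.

404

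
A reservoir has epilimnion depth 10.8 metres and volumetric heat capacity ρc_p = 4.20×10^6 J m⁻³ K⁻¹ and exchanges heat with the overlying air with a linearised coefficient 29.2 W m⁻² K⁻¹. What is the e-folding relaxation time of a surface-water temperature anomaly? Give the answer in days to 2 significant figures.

18 days

Areal heat capacity C = ρc_p × D = 4.20×10^6 × 10.8 = 4.54×10^7 J m⁻² K⁻¹.
Relaxation time τ = C / λ = 4.54×10^7 / 29.2 = 1.55×10^6 s.
In days: 1.55×10^6 s / (86400 s/day) = 18.0 days.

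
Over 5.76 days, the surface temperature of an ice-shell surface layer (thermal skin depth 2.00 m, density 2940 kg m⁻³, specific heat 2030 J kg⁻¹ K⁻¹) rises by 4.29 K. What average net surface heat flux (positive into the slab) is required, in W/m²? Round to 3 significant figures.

Areal heat capacity C = ρ c_p D = 2940 × 2030 × 2.00 = 1.19×10^7 J/(m²·K).
Required heat per unit area: Q = C ΔT = 1.19×10^7 × 4.29 = 5.12×10^7 J/m².
Flux F = Q / Δt = 5.12×10^7 / 4.98×10^5 s = 103 W/m².

103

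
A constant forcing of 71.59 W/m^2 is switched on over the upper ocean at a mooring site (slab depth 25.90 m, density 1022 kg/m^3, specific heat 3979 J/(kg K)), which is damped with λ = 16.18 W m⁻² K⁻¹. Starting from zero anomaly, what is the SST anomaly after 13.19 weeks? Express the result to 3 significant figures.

Areal heat capacity C = ρ c_p D = 1022 × 3979 × 25.90 = 1.05×10^8 J/(m²·K).
τ = C / λ = 1.05×10^8 / 16.18 = 6.51×10^6 s.
Equilibrium anomaly ΔT_eq = F / λ = 71.59 / 16.18 = 4.42 K.
t = 13.19 weeks = 7.98×10^6 s, so t/τ = 1.23.
ΔT(t) = ΔT_eq (1 − e^(−t/τ)) = 4.42 × (1 − e^−1.23) = 3.13 K.

3.13 K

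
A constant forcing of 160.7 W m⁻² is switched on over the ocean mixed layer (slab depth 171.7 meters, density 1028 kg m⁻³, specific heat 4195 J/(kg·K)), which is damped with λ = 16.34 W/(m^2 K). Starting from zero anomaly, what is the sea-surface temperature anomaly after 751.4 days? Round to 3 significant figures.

7.49 K

Areal heat capacity C = ρ c_p D = 1028 × 4195 × 171.7 = 7.40×10^8 J m⁻² K⁻¹.
τ = C / λ = 7.40×10^8 / 16.34 = 4.53×10^7 s.
Equilibrium anomaly ΔT_eq = F / λ = 160.7 / 16.34 = 9.83 K.
t = 751.4 days = 6.49×10^7 s, so t/τ = 1.43.
ΔT(t) = ΔT_eq (1 − e^(−t/τ)) = 9.83 × (1 − e^−1.43) = 7.49 K.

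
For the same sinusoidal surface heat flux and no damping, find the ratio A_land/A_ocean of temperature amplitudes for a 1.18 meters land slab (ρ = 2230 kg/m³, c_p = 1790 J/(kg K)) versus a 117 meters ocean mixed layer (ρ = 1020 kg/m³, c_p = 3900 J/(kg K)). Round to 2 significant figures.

99

C_ocean = 1020 × 3900 × 117 = 4.65×10^8 J/(m²·K).
C_land = 2230 × 1790 × 1.18 = 4.71×10^6 J/(m²·K).
Undamped amplitude ∝ 1/C, so A_land/A_ocean = C_ocean/C_land = 98.8.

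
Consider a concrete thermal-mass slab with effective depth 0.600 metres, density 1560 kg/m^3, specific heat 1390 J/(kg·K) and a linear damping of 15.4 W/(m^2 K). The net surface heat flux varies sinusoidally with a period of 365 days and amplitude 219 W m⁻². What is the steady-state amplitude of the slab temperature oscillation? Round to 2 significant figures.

14 K

Areal heat capacity C = ρ c_p D = 1560 × 1390 × 0.600 = 1.30×10^6 J m⁻² K⁻¹.
Angular frequency ω = 2π / T = 2π / 3.15×10^7 s = 1.99×10^-7 s⁻¹.
√((Cω)² + λ²) = √((0.259)² + 15.4²) = 15.4 W/(m²·K).
Amplitude A = F₀ / √((Cω)²+λ²) = 219 / 15.4 = 14.2 K.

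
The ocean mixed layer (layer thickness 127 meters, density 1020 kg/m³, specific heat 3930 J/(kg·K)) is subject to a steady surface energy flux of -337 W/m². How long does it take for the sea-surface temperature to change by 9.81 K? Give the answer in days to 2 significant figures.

Areal heat capacity C = ρ c_p D = 1020 × 3930 × 127 = 5.09×10^8 J/(m^2 K).
Time required: Δt = C ΔT / F = 5.09×10^8 × -9.81 / -337 = 1.48×10^7 s.
In days: 1.48×10^7 s / (86400 s/day) = 172 days.

170 days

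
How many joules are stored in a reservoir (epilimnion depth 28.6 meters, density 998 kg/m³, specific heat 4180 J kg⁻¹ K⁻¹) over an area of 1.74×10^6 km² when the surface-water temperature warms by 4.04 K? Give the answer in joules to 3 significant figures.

Areal heat capacity C = ρ c_p D = 998 × 4180 × 28.6 = 1.19×10^8 J/(m^2 K).
Heat per unit area: q = C ΔT = 1.19×10^8 × 4.04 = 4.82×10^8 J/m².
Total heat: Q = q × A = 4.82×10^8 × (1.74×10^6 × 10⁶ m²) = 8.39×10^20 J.

8.39×10^20 J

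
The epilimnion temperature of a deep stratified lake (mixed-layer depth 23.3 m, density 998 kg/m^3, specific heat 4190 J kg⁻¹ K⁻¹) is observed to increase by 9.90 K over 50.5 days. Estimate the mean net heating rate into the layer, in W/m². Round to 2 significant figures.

220

Areal heat capacity C = ρ c_p D = 998 × 4190 × 23.3 = 9.74×10^7 J/(m^2 K).
Required heat per unit area: Q = C ΔT = 9.74×10^7 × 9.90 = 9.65×10^8 J/m².
Flux F = Q / Δt = 9.65×10^8 / 4.36×10^6 s = 221 W/m².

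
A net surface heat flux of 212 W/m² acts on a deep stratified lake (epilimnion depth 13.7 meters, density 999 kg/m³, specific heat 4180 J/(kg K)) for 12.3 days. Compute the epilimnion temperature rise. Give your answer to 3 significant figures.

Areal heat capacity C = ρ c_p D = 999 × 4180 × 13.7 = 5.72×10^7 J/(m^2 K).
Net heat input Q = F Δt = 212 × (12.3 days × 86400 s/day) = 2.25×10^8 J/m².
ΔT = Q / C = 2.25×10^8 / 5.72×10^7 = 3.94 K.

3.94 K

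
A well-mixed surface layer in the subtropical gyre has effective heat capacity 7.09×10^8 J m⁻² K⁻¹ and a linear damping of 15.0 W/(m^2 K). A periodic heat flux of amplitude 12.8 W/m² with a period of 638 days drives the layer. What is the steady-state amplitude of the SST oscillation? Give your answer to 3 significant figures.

0.156 K

Areal heat capacity C = 7.09×10^8 J m⁻² K⁻¹ (given).
Angular frequency ω = 2π / T = 2π / 5.51×10^7 s = 1.14×10^-7 s⁻¹.
√((Cω)² + λ²) = √((80.8)² + 15.0²) = 82.2 W/(m²·K).
Amplitude A = F₀ / √((Cω)²+λ²) = 12.8 / 82.2 = 0.156 K.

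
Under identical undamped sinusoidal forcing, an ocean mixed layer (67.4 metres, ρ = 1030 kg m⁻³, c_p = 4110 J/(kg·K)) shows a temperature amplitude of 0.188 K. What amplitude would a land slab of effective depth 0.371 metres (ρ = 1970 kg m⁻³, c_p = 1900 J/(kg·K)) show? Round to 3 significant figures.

38.6 K

C_ocean = 2.85×10^8 J/(m²·K); C_land = 1.39×10^6 J/(m²·K).
A ∝ 1/C ⇒ A_land = A_ocean × C_ocean/C_land = 0.188 × 205 = 38.6 K.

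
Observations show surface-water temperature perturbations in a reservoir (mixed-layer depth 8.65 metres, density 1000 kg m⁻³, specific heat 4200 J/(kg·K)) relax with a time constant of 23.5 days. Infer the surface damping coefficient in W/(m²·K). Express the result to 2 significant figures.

18

Areal heat capacity C = ρ c_p D = 1000 × 4200 × 8.65 = 3.63×10^7 J/(m^2 K).
τ = 23.5 days = 2.03×10^6 s.
λ = C / τ = 3.63×10^7 / 2.03×10^6 = 17.9 W/(m²·K).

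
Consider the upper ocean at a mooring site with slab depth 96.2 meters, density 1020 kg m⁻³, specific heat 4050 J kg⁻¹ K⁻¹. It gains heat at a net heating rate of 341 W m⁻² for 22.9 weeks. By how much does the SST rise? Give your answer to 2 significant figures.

Areal heat capacity C = ρ c_p D = 1020 × 4050 × 96.2 = 3.97×10^8 J/(m^2 K).
Net heat input Q = F Δt = 341 × (22.9 weeks × 6.048×10^5 s/week) = 4.72×10^9 J/m².
ΔT = Q / C = 4.72×10^9 / 3.97×10^8 = 11.9 K.

12 K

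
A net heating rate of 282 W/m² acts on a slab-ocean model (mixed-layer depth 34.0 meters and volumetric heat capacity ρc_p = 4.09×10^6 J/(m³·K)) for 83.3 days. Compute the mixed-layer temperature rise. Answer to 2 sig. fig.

Areal heat capacity C = ρc_p × D = 4.09×10^6 × 34.0 = 1.39×10^8 J/(m^2 K).
Net heat input Q = F Δt = 282 × (83.3 days × 86400 s/day) = 2.03×10^9 J/m².
ΔT = Q / C = 2.03×10^9 / 1.39×10^8 = 14.6 K.

15 K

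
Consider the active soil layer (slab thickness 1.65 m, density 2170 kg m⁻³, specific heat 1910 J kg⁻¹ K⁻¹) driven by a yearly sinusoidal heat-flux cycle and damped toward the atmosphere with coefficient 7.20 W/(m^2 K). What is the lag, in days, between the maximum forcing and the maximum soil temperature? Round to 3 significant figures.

Areal heat capacity C = ρ c_p D = 2170 × 1910 × 1.65 = 6.84×10^6 J m⁻² K⁻¹.
ω = 2π / 3.15×10^7 s = 1.99×10^-7 s⁻¹.
Phase lag φ = arctan(Cω/λ) = arctan(1.36/7.20) = 0.187 rad.
Time lag = φ / ω = 0.187 / 1.99×10^-7 = 9.39×10^5 s = 10.9 days.

10.9 days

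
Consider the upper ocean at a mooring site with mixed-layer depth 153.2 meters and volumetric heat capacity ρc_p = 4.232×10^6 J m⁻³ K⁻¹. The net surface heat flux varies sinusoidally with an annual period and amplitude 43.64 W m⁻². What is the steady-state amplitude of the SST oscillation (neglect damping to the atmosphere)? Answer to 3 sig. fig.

Areal heat capacity C = ρc_p × D = 4.232×10^6 × 153.2 = 6.48×10^8 J m⁻² K⁻¹.
Angular frequency ω = 2π / T = 2π / 3.15×10^7 s = 1.99×10^-7 s⁻¹.
Cω = 6.48×10^8 × 1.99×10^-7 = 129 W/(m²·K).
Amplitude A = F₀ / (Cω) = 43.64 / 129 = 0.338 K.

0.338 K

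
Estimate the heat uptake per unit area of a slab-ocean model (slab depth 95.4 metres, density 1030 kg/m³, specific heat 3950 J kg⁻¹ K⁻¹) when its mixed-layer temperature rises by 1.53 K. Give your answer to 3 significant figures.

Areal heat capacity C = ρ c_p D = 1030 × 3950 × 95.4 = 3.88×10^8 J/(m^2 K).
ΔQ = C ΔT = 3.88×10^8 × 1.53 = 5.94×10^8 J/m².

5.94×10^8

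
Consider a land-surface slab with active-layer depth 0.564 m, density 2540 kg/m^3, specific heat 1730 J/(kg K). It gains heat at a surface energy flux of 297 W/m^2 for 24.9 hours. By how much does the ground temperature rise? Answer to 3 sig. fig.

10.7 K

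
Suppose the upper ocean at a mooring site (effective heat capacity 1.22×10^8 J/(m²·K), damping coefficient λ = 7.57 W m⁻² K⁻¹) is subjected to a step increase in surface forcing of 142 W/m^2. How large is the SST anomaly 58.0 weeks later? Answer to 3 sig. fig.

16.6 K

Areal heat capacity C = 1.22×10^8 J/(m²·K) (given).
τ = C / λ = 1.22×10^8 / 7.57 = 1.61×10^7 s.
Equilibrium anomaly ΔT_eq = F / λ = 142 / 7.57 = 18.8 K.
t = 58.0 weeks = 3.51×10^7 s, so t/τ = 2.18.
ΔT(t) = ΔT_eq (1 − e^(−t/τ)) = 18.8 × (1 − e^−2.18) = 16.6 K.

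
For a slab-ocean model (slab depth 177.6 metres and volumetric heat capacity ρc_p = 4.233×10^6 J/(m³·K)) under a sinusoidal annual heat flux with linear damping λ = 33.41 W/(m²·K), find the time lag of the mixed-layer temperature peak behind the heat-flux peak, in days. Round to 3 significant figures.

Areal heat capacity C = ρc_p × D = 4.233×10^6 × 177.6 = 7.52×10^8 J/(m^2 K).
ω = 2π / 3.15×10^7 s = 1.99×10^-7 s⁻¹.
Phase lag φ = arctan(Cω/λ) = arctan(150/33.41) = 1.35 rad.
Time lag = φ / ω = 1.35 / 1.99×10^-7 = 6.78×10^6 s = 78.5 days.

78.5 days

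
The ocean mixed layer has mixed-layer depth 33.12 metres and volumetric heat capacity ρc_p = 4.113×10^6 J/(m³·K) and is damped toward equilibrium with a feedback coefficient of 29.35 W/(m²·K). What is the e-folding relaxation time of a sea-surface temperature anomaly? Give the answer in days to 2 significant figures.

Areal heat capacity C = ρc_p × D = 4.113×10^6 × 33.12 = 1.36×10^8 J/(m^2 K).
Relaxation time τ = C / λ = 1.36×10^8 / 29.35 = 4.64×10^6 s.
In days: 4.64×10^6 s / (86400 s/day) = 53.7 days.

54 days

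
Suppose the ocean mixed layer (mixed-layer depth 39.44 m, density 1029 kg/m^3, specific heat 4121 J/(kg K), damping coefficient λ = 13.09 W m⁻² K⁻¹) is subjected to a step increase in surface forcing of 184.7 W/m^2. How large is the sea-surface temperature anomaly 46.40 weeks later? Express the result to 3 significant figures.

Areal heat capacity C = ρ c_p D = 1029 × 4121 × 39.44 = 1.67×10^8 J/(m^2 K).
τ = C / λ = 1.67×10^8 / 13.09 = 1.28×10^7 s.
Equilibrium anomaly ΔT_eq = F / λ = 184.7 / 13.09 = 14.1 K.
t = 46.40 weeks = 2.81×10^7 s, so t/τ = 2.20.
ΔT(t) = ΔT_eq (1 − e^(−t/τ)) = 14.1 × (1 − e^−2.20) = 12.5 K.

12.5 K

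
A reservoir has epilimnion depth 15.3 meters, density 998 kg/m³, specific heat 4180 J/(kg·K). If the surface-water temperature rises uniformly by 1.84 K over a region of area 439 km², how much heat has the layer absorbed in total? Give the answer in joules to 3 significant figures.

Areal heat capacity C = ρ c_p D = 998 × 4180 × 15.3 = 6.38×10^7 J/(m^2 K).
Heat per unit area: q = C ΔT = 6.38×10^7 × 1.84 = 1.17×10^8 J/m².
Total heat: Q = q × A = 1.17×10^8 × (439 × 10⁶ m²) = 5.16×10^16 J.

5.16×10^16 J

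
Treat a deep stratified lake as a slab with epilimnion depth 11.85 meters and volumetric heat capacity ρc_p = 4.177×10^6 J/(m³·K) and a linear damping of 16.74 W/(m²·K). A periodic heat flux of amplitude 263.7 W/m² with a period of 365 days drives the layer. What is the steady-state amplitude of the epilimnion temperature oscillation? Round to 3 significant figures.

Areal heat capacity C = ρc_p × D = 4.177×10^6 × 11.85 = 4.95×10^7 J/(m²·K).
Angular frequency ω = 2π / T = 2π / 3.15×10^7 s = 1.99×10^-7 s⁻¹.
√((Cω)² + λ²) = √((9.86)² + 16.74²) = 19.4 W/(m²·K).
Amplitude A = F₀ / √((Cω)²+λ²) = 263.7 / 19.4 = 13.6 K.

13.6 K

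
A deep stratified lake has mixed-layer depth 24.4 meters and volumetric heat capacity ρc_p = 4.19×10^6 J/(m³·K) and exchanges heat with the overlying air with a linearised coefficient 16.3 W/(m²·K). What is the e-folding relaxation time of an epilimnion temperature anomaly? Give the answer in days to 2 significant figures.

73 days

Areal heat capacity C = ρc_p × D = 4.19×10^6 × 24.4 = 1.02×10^8 J/(m^2 K).
Relaxation time τ = C / λ = 1.02×10^8 / 16.3 = 6.27×10^6 s.
In days: 6.27×10^6 s / (86400 s/day) = 72.6 days.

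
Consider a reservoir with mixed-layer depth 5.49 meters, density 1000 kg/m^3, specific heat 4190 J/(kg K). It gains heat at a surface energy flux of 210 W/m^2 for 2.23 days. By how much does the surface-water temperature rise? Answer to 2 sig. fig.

Areal heat capacity C = ρ c_p D = 1000 × 4190 × 5.49 = 2.30×10^7 J/(m^2 K).
Net heat input Q = F Δt = 210 × (2.23 days × 86400 s/day) = 4.05×10^7 J/m².
ΔT = Q / C = 4.05×10^7 / 2.30×10^7 = 1.76 K.

1.8 K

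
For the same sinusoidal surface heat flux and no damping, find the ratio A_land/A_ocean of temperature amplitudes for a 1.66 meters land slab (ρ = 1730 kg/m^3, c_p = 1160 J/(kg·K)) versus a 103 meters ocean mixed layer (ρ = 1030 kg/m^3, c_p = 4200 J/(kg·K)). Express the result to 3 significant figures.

134

C_ocean = 1030 × 4200 × 103 = 4.46×10^8 J/(m²·K).
C_land = 1730 × 1160 × 1.66 = 3.33×10^6 J/(m²·K).
Undamped amplitude ∝ 1/C, so A_land/A_ocean = C_ocean/C_land = 134.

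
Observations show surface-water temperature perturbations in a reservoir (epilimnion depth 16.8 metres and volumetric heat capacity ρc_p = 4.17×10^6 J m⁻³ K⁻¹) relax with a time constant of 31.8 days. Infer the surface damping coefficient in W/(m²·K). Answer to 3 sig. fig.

Areal heat capacity C = ρc_p × D = 4.17×10^6 × 16.8 = 7.01×10^7 J/(m^2 K).
τ = 31.8 days = 2.75×10^6 s.
λ = C / τ = 7.01×10^7 / 2.75×10^6 = 25.5 W/(m²·K).

25.5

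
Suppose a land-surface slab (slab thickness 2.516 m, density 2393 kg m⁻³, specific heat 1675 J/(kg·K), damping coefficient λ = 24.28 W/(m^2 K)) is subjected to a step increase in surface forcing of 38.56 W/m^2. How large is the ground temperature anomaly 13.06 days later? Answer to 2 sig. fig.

1.5 K

Areal heat capacity C = ρ c_p D = 2393 × 1675 × 2.516 = 1.01×10^7 J m⁻² K⁻¹.
τ = C / λ = 1.01×10^7 / 24.28 = 4.15×10^5 s.
Equilibrium anomaly ΔT_eq = F / λ = 38.56 / 24.28 = 1.59 K.
t = 13.06 days = 1.13×10^6 s, so t/τ = 2.72.
ΔT(t) = ΔT_eq (1 − e^(−t/τ)) = 1.59 × (1 − e^−2.72) = 1.48 K.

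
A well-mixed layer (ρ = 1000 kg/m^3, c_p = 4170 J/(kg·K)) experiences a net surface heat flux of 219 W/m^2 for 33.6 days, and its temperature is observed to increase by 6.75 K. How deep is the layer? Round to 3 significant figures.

Heat input Q = F Δt = 219 × 2.90×10^6 s = 6.36×10^8 J/m².
Required areal heat capacity C = Q / ΔT = 9.42×10^7 J/(m²·K).
Depth D = C / (ρ c_p) = 9.42×10^7 / (1000 × 4170) = 22.6 m.

22.6 m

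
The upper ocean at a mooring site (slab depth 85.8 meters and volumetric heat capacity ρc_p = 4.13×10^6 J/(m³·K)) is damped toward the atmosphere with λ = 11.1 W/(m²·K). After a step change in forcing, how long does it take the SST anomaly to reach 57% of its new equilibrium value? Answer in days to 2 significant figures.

310 days

Areal heat capacity C = ρc_p × D = 4.13×10^6 × 85.8 = 3.54×10^8 J/(m^2 K).
τ = C / λ = 3.54×10^8 / 11.1 = 3.19×10^7 s.
Fraction reached: 1 − e^(−t/τ) = 0.57 ⇒ t = −τ ln(1 − 0.57) = τ × 0.844.
t = 2.69×10^7 s = 312 days.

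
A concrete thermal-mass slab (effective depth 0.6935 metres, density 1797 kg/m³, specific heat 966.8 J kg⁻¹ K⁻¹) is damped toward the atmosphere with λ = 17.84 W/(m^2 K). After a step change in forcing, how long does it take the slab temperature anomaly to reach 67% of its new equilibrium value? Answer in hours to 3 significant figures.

20.8 hours

Areal heat capacity C = ρ c_p D = 1797 × 966.8 × 0.6935 = 1.20×10^6 J/(m^2 K).
τ = C / λ = 1.20×10^6 / 17.84 = 67500 s.
Fraction reached: 1 − e^(−t/τ) = 0.67 ⇒ t = −τ ln(1 − 0.67) = τ × 1.11.
t = 74900 s = 20.8 hours.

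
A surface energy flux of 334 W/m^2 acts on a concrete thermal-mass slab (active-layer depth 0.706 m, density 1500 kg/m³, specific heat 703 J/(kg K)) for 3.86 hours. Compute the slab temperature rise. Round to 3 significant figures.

Areal heat capacity C = ρ c_p D = 1500 × 703 × 0.706 = 7.44×10^5 J m⁻² K⁻¹.
Net heat input Q = F Δt = 334 × (3.86 hours × 3600 s/hour) = 4.64×10^6 J/m².
ΔT = Q / C = 4.64×10^6 / 7.44×10^5 = 6.23 K.

6.23 K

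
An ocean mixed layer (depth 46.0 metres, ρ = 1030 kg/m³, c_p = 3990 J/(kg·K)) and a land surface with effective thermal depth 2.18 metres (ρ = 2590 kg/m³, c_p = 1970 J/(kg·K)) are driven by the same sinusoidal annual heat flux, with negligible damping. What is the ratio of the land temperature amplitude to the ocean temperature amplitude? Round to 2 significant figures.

C_ocean = 1030 × 3990 × 46.0 = 1.89×10^8 J/(m²·K).
C_land = 2590 × 1970 × 2.18 = 1.11×10^7 J/(m²·K).
Undamped amplitude ∝ 1/C, so A_land/A_ocean = C_ocean/C_land = 17.0.

17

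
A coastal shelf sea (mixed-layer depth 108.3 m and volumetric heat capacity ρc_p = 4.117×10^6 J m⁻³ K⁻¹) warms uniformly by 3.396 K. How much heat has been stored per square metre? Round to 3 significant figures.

1.51×10^9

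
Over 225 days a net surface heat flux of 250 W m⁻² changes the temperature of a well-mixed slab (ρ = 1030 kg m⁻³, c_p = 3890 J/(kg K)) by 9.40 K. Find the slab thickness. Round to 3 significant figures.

129 m

Heat input Q = F Δt = 250 × 1.94×10^7 s = 4.86×10^9 J/m².
Required areal heat capacity C = Q / ΔT = 5.17×10^8 J/(m²·K).
Depth D = C / (ρ c_p) = 5.17×10^8 / (1030 × 3890) = 129 m.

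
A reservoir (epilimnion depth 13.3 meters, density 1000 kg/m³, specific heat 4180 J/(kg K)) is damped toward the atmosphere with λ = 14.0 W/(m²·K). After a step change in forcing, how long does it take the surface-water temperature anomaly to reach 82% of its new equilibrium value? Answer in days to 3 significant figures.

Areal heat capacity C = ρ c_p D = 1000 × 4180 × 13.3 = 5.56×10^7 J/(m²·K).
τ = C / λ = 5.56×10^7 / 14.0 = 3.97×10^6 s.
Fraction reached: 1 − e^(−t/τ) = 0.82 ⇒ t = −τ ln(1 − 0.82) = τ × 1.71.
t = 6.81×10^6 s = 78.8 days.

78.8 days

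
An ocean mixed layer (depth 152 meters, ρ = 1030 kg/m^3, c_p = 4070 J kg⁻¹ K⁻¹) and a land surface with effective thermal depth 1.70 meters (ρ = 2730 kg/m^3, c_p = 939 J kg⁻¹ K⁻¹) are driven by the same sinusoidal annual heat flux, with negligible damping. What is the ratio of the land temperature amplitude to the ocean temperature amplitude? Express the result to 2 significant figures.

150

C_ocean = 1030 × 4070 × 152 = 6.37×10^8 J/(m²·K).
C_land = 2730 × 939 × 1.70 = 4.36×10^6 J/(m²·K).
Undamped amplitude ∝ 1/C, so A_land/A_ocean = C_ocean/C_land = 146.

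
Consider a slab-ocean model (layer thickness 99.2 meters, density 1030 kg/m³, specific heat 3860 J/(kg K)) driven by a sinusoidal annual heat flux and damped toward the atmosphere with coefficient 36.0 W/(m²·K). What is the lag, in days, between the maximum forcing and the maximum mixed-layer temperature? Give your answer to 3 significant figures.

66.3 days

Areal heat capacity C = ρ c_p D = 1030 × 3860 × 99.2 = 3.94×10^8 J m⁻² K⁻¹.
ω = 2π / 3.15×10^7 s = 1.99×10^-7 s⁻¹.
Phase lag φ = arctan(Cω/λ) = arctan(78.6/36.0) = 1.14 rad.
Time lag = φ / ω = 1.14 / 1.99×10^-7 = 5.73×10^6 s = 66.3 days.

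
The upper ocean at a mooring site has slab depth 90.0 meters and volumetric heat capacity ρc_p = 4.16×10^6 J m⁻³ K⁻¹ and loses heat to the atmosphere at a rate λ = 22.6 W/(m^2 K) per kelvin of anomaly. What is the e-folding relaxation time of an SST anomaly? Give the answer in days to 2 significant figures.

190 days

Areal heat capacity C = ρc_p × D = 4.16×10^6 × 90.0 = 3.74×10^8 J/(m²·K).
Relaxation time τ = C / λ = 3.74×10^8 / 22.6 = 1.66×10^7 s.
In days: 1.66×10^7 s / (86400 s/day) = 192 days.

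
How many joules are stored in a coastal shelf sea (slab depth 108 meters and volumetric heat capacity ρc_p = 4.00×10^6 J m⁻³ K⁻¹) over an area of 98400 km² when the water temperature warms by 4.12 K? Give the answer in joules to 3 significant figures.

1.75×10^20 J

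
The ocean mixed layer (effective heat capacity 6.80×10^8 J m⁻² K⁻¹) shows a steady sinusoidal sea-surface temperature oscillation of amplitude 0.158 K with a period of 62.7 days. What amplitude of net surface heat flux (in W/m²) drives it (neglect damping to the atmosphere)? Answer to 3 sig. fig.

Areal heat capacity C = 6.80×10^8 J m⁻² K⁻¹ (given).
ω = 2π / 5.42×10^6 s = 1.16×10^-6 s⁻¹.
Cω = 6.80×10^8 × 1.16×10^-6 = 789 W/(m²·K).
F₀ = A × Cω = 0.158 × 789 = 125 W/m².

125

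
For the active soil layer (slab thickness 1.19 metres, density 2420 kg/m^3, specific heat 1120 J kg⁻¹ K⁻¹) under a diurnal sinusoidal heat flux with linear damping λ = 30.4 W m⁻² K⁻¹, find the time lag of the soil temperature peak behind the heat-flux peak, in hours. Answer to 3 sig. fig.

5.51 hours

Areal heat capacity C = ρ c_p D = 2420 × 1120 × 1.19 = 3.23×10^6 J/(m^2 K).
ω = 2π / 86400 s = 7.27×10^-5 s⁻¹.
Phase lag φ = arctan(Cω/λ) = arctan(235/30.4) = 1.44 rad.
Time lag = φ / ω = 1.44 / 7.27×10^-5 = 19800 s = 5.51 hours.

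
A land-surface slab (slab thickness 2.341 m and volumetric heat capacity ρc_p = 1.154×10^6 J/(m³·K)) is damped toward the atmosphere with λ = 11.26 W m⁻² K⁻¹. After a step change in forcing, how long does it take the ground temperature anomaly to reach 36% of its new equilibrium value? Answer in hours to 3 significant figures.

Areal heat capacity C = ρc_p × D = 1.154×10^6 × 2.341 = 2.70×10^6 J/(m^2 K).
τ = C / λ = 2.70×10^6 / 11.26 = 2.40×10^5 s.
Fraction reached: 1 − e^(−t/τ) = 0.36 ⇒ t = −τ ln(1 − 0.36) = τ × 0.446.
t = 1.07×10^5 s = 29.7 hours.

29.7 hours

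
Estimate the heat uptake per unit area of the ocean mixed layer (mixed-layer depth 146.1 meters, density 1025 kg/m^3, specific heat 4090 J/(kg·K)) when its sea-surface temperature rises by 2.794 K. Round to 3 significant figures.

Areal heat capacity C = ρ c_p D = 1025 × 4090 × 146.1 = 6.12×10^8 J m⁻² K⁻¹.
ΔQ = C ΔT = 6.12×10^8 × 2.794 = 1.71×10^9 J/m².

1.71×10^9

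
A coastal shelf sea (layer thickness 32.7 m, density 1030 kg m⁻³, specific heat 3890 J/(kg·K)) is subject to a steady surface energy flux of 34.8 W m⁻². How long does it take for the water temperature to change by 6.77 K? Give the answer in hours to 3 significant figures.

Areal heat capacity C = ρ c_p D = 1030 × 3890 × 32.7 = 1.31×10^8 J/(m^2 K).
Time required: Δt = C ΔT / F = 1.31×10^8 × 6.77 / 34.8 = 2.55×10^7 s.
In hours: 2.55×10^7 s / (3600 s/hour) = 7080 hours.

7080 hours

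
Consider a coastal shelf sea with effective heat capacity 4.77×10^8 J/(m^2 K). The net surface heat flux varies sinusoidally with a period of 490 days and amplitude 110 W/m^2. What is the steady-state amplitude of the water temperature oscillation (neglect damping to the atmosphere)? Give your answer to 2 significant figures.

1.6 K

Areal heat capacity C = 4.77×10^8 J/(m^2 K) (given).
Angular frequency ω = 2π / T = 2π / 4.23×10^7 s = 1.48×10^-7 s⁻¹.
Cω = 4.77×10^8 × 1.48×10^-7 = 70.8 W/(m²·K).
Amplitude A = F₀ / (Cω) = 110 / 70.8 = 1.55 K.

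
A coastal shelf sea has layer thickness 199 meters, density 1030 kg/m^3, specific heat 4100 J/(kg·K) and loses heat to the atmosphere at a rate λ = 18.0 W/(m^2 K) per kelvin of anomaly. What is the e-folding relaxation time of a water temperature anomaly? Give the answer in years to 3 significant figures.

1.48 years

Areal heat capacity C = ρ c_p D = 1030 × 4100 × 199 = 8.40×10^8 J m⁻² K⁻¹.
Relaxation time τ = C / λ = 8.40×10^8 / 18.0 = 4.67×10^7 s.
In years: 4.67×10^7 s / (3.156×10^7 s/year) = 1.48 years.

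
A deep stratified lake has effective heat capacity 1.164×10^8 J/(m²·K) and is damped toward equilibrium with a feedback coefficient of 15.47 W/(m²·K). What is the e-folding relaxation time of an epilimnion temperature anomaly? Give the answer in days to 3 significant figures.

Areal heat capacity C = 1.164×10^8 J/(m²·K) (given).
Relaxation time τ = C / λ = 1.16×10^8 / 15.47 = 7.52×10^6 s.
In days: 7.52×10^6 s / (86400 s/day) = 87.1 days.

87.1 days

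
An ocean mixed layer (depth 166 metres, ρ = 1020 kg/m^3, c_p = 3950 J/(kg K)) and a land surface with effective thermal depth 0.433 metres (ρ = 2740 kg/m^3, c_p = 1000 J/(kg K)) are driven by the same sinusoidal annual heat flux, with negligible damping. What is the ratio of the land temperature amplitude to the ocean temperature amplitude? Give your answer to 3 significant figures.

C_ocean = 1020 × 3950 × 166 = 6.69×10^8 J/(m²·K).
C_land = 2740 × 1000 × 0.433 = 1.19×10^6 J/(m²·K).
Undamped amplitude ∝ 1/C, so A_land/A_ocean = C_ocean/C_land = 564.

564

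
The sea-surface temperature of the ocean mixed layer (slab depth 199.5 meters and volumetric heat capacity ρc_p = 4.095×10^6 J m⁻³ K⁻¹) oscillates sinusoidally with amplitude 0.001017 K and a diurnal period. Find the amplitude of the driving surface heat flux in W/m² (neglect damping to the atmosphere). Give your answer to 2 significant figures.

60

Areal heat capacity C = ρc_p × D = 4.095×10^6 × 199.5 = 8.17×10^8 J m⁻² K⁻¹.
ω = 2π / 86400 s = 7.27×10^-5 s⁻¹.
Cω = 8.17×10^8 × 7.27×10^-5 = 59400 W/(m²·K).
F₀ = A × Cω = 0.001017 × 59400 = 60.4 W/m².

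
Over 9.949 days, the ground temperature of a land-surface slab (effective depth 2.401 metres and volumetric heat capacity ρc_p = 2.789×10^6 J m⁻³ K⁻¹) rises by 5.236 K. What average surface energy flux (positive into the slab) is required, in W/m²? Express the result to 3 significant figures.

40.8

Areal heat capacity C = ρc_p × D = 2.789×10^6 × 2.401 = 6.70×10^6 J/(m²·K).
Required heat per unit area: Q = C ΔT = 6.70×10^6 × 5.236 = 3.51×10^7 J/m².
Flux F = Q / Δt = 3.51×10^7 / 8.60×10^5 s = 40.8 W/m².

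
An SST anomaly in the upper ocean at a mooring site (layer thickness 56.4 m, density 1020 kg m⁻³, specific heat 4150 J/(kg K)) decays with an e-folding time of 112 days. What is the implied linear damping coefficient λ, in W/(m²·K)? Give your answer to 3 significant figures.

24.7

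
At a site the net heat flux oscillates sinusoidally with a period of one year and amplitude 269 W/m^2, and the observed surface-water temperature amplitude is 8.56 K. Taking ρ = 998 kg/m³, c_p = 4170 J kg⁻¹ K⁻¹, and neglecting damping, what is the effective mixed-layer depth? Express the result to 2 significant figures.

ω = 2π / 3.15×10^7 s = 1.99×10^-7 s⁻¹.
Required C = F₀ / (A ω) = 269 / (8.56 × 1.99×10^-7) = 1.58×10^8 J/(m²·K).
D = C / (ρ c_p) = 1.58×10^8 / (998 × 4170) = 37.9 m.

38 m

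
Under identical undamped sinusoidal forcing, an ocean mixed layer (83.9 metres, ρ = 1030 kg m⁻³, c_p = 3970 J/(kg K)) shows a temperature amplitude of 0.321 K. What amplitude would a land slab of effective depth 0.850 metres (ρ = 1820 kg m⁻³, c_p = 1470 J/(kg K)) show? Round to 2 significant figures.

C_ocean = 3.43×10^8 J/(m²·K); C_land = 2.27×10^6 J/(m²·K).
A ∝ 1/C ⇒ A_land = A_ocean × C_ocean/C_land = 0.321 × 151 = 48.4 K.

48 K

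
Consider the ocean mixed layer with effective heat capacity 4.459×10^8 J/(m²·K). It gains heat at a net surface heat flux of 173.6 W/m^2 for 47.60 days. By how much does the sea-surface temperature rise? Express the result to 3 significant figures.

1.60 K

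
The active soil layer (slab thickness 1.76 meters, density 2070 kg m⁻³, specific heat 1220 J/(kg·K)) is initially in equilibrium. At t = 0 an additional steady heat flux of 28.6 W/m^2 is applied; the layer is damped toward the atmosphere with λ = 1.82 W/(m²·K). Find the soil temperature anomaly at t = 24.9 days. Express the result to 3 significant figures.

9.20 K

Areal heat capacity C = ρ c_p D = 2070 × 1220 × 1.76 = 4.44×10^6 J/(m^2 K).
τ = C / λ = 4.44×10^6 / 1.82 = 2.44×10^6 s.
Equilibrium anomaly ΔT_eq = F / λ = 28.6 / 1.82 = 15.7 K.
t = 24.9 days = 2.15×10^6 s, so t/τ = 0.881.
ΔT(t) = ΔT_eq (1 − e^(−t/τ)) = 15.7 × (1 − e^−0.881) = 9.20 K.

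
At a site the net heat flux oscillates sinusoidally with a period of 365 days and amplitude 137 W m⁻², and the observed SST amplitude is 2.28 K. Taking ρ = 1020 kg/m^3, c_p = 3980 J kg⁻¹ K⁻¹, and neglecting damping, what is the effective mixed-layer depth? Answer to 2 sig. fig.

74 m

ω = 2π / 3.15×10^7 s = 1.99×10^-7 s⁻¹.
Required C = F₀ / (A ω) = 137 / (2.28 × 1.99×10^-7) = 3.02×10^8 J/(m²·K).
D = C / (ρ c_p) = 3.02×10^8 / (1020 × 3980) = 74.3 m.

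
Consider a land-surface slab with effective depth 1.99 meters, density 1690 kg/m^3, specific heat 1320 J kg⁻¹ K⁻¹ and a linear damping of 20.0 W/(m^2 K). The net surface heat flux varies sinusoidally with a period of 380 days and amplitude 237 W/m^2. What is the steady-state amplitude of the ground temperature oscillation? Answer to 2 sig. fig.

Areal heat capacity C = ρ c_p D = 1690 × 1320 × 1.99 = 4.44×10^6 J m⁻² K⁻¹.
Angular frequency ω = 2π / T = 2π / 3.28×10^7 s = 1.91×10^-7 s⁻¹.
√((Cω)² + λ²) = √((0.850)² + 20.0²) = 20.0 W/(m²·K).
Amplitude A = F₀ / √((Cω)²+λ²) = 237 / 20.0 = 11.8 K.

12 K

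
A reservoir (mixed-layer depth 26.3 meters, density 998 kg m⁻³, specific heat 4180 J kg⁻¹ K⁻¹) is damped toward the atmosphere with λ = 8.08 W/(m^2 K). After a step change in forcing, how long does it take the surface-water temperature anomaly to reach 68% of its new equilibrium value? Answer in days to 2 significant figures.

180 days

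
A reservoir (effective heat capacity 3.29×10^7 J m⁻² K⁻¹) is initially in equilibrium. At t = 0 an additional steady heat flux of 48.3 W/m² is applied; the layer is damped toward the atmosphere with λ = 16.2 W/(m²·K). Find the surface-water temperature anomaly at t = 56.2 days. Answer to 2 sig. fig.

2.7 K

Areal heat capacity C = 3.29×10^7 J m⁻² K⁻¹ (given).
τ = C / λ = 3.29×10^7 / 16.2 = 2.03×10^6 s.
Equilibrium anomaly ΔT_eq = F / λ = 48.3 / 16.2 = 2.98 K.
t = 56.2 days = 4.86×10^6 s, so t/τ = 2.39.
ΔT(t) = ΔT_eq (1 − e^(−t/τ)) = 2.98 × (1 − e^−2.39) = 2.71 K.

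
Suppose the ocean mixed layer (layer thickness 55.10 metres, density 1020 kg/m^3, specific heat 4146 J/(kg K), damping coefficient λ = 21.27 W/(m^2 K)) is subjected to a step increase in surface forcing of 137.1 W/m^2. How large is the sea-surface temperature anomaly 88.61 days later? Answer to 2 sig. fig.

3.2 K

Areal heat capacity C = ρ c_p D = 1020 × 4146 × 55.10 = 2.33×10^8 J/(m^2 K).
τ = C / λ = 2.33×10^8 / 21.27 = 1.10×10^7 s.
Equilibrium anomaly ΔT_eq = F / λ = 137.1 / 21.27 = 6.45 K.
t = 88.61 days = 7.66×10^6 s, so t/τ = 0.699.
ΔT(t) = ΔT_eq (1 − e^(−t/τ)) = 6.45 × (1 − e^−0.699) = 3.24 K.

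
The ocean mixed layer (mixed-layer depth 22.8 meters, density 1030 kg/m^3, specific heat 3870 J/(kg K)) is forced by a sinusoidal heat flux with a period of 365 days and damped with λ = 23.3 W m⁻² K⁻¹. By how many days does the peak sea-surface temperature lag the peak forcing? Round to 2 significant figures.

38 days

Areal heat capacity C = ρ c_p D = 1030 × 3870 × 22.8 = 9.09×10^7 J m⁻² K⁻¹.
ω = 2π / 3.15×10^7 s = 1.99×10^-7 s⁻¹.
Phase lag φ = arctan(Cω/λ) = arctan(18.1/23.3) = 0.661 rad.
Time lag = φ / ω = 0.661 / 1.99×10^-7 = 3.32×10^6 s = 38.4 days.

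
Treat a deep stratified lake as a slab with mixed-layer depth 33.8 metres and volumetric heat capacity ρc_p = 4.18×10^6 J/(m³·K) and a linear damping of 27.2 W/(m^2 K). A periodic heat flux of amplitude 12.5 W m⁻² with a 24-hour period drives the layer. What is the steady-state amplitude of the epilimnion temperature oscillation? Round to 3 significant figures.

Areal heat capacity C = ρc_p × D = 4.18×10^6 × 33.8 = 1.41×10^8 J/(m²·K).
Angular frequency ω = 2π / T = 2π / 86400 s = 7.27×10^-5 s⁻¹.
√((Cω)² + λ²) = √((10300)² + 27.2²) = 10300 W/(m²·K).
Amplitude A = F₀ / √((Cω)²+λ²) = 12.5 / 10300 = 0.00122 K.

0.00122 K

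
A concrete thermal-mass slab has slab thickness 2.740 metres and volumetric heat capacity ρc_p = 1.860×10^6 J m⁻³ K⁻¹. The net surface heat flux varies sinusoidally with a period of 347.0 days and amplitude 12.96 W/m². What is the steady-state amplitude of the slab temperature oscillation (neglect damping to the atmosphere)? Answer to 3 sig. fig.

12.1 K

Areal heat capacity C = ρc_p × D = 1.860×10^6 × 2.740 = 5.10×10^6 J m⁻² K⁻¹.
Angular frequency ω = 2π / T = 2π / 3.00×10^7 s = 2.10×10^-7 s⁻¹.
Cω = 5.10×10^6 × 2.10×10^-7 = 1.07 W/(m²·K).
Amplitude A = F₀ / (Cω) = 12.96 / 1.07 = 12.1 K.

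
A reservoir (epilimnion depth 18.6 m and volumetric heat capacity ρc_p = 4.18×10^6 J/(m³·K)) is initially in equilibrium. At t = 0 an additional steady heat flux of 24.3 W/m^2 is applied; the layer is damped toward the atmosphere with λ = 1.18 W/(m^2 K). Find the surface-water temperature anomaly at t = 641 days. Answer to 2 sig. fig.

12 K

Areal heat capacity C = ρc_p × D = 4.18×10^6 × 18.6 = 7.77×10^7 J/(m²·K).
τ = C / λ = 7.77×10^7 / 1.18 = 6.59×10^7 s.
Equilibrium anomaly ΔT_eq = F / λ = 24.3 / 1.18 = 20.6 K.
t = 641 days = 5.54×10^7 s, so t/τ = 0.841.
ΔT(t) = ΔT_eq (1 − e^(−t/τ)) = 20.6 × (1 − e^−0.841) = 11.7 K.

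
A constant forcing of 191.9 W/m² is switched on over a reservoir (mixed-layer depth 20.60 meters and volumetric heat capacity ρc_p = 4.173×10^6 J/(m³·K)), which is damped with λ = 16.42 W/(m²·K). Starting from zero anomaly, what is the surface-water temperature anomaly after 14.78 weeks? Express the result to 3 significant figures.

9.57 K

Areal heat capacity C = ρc_p × D = 4.173×10^6 × 20.60 = 8.60×10^7 J/(m²·K).
τ = C / λ = 8.60×10^7 / 16.42 = 5.24×10^6 s.
Equilibrium anomaly ΔT_eq = F / λ = 191.9 / 16.42 = 11.7 K.
t = 14.78 weeks = 8.94×10^6 s, so t/τ = 1.71.
ΔT(t) = ΔT_eq (1 − e^(−t/τ)) = 11.7 × (1 − e^−1.71) = 9.57 K.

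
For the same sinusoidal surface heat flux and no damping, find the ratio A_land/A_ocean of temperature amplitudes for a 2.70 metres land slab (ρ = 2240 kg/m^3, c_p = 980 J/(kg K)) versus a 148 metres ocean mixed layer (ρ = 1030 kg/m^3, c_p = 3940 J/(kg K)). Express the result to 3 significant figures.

101

C_ocean = 1030 × 3940 × 148 = 6.01×10^8 J/(m²·K).
C_land = 2240 × 980 × 2.70 = 5.93×10^6 J/(m²·K).
Undamped amplitude ∝ 1/C, so A_land/A_ocean = C_ocean/C_land = 101.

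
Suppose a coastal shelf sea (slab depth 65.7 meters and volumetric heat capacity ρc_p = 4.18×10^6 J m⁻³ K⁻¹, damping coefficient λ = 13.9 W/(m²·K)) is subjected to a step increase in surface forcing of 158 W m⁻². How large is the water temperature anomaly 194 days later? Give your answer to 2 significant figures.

Areal heat capacity C = ρc_p × D = 4.18×10^6 × 65.7 = 2.75×10^8 J/(m^2 K).
τ = C / λ = 2.75×10^8 / 13.9 = 1.98×10^7 s.
Equilibrium anomaly ΔT_eq = F / λ = 158 / 13.9 = 11.4 K.
t = 194 days = 1.68×10^7 s, so t/τ = 0.848.
ΔT(t) = ΔT_eq (1 − e^(−t/τ)) = 11.4 × (1 − e^−0.848) = 6.50 K.

6.5 K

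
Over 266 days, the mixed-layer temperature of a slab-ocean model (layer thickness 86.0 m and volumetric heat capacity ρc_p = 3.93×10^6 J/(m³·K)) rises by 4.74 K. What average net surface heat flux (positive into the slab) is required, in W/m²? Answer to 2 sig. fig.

70

Areal heat capacity C = ρc_p × D = 3.93×10^6 × 86.0 = 3.38×10^8 J/(m²·K).
Required heat per unit area: Q = C ΔT = 3.38×10^8 × 4.74 = 1.60×10^9 J/m².
Flux F = Q / Δt = 1.60×10^9 / 2.30×10^7 s = 69.7 W/m².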